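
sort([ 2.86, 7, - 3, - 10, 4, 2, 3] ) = [ - 10, - 3,2,2.86, 3, 4 , 7]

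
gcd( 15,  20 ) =5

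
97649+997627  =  1095276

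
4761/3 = 1587 = 1587.00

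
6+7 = 13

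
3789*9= 34101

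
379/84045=379/84045 = 0.00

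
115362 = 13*8874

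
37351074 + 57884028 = 95235102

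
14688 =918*16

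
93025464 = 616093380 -523067916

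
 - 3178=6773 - 9951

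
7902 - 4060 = 3842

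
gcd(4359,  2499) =3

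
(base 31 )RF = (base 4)31110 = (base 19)26g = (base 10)852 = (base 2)1101010100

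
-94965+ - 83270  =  -178235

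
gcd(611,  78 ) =13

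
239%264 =239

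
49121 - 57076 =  - 7955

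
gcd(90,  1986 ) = 6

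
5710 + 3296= 9006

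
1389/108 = 463/36 = 12.86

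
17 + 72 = 89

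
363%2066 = 363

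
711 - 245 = 466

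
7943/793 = 611/61 = 10.02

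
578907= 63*9189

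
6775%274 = 199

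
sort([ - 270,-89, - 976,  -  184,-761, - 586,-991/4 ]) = [ - 976, - 761, - 586, - 270,-991/4, - 184, - 89] 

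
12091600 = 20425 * 592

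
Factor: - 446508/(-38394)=314/27 = 2^1  *  3^( - 3 )*157^1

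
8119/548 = 14 + 447/548 = 14.82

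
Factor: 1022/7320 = 2^( - 2)*3^( - 1 )*5^( - 1)*7^1*61^ ( - 1 )*73^1= 511/3660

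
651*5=3255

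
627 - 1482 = - 855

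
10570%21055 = 10570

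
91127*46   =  4191842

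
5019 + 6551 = 11570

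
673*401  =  269873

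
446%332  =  114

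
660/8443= 660/8443 = 0.08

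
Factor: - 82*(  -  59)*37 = 179006=2^1 * 37^1*41^1* 59^1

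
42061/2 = 42061/2= 21030.50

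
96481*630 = 60783030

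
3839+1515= 5354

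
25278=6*4213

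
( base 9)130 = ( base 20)58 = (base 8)154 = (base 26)44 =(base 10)108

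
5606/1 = 5606 = 5606.00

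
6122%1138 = 432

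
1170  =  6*195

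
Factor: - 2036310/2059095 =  - 135754/137273 =- 2^1*103^1*659^1 * 137273^( - 1)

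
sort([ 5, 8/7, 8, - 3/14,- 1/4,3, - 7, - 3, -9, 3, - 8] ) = [ - 9, - 8, - 7, - 3, - 1/4, - 3/14,8/7,3,3,5, 8]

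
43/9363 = 43/9363  =  0.00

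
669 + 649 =1318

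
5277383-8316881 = -3039498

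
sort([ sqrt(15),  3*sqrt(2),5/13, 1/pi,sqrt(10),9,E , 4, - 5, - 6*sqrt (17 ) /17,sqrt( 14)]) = [-5, - 6*sqrt (17 )/17,  1/pi,5/13, E,sqrt(10 ),sqrt(14),sqrt (15 ),4,  3 * sqrt(2 ),9]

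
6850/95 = 1370/19 = 72.11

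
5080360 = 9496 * 535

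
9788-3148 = 6640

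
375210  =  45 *8338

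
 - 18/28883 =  - 1 +28865/28883= - 0.00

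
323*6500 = 2099500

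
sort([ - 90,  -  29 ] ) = [ - 90, - 29 ] 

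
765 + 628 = 1393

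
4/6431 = 4/6431 = 0.00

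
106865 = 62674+44191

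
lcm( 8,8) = 8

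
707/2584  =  707/2584 = 0.27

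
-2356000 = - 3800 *620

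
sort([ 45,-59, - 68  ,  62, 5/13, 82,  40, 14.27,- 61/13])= [ - 68, - 59, - 61/13, 5/13,14.27,40,45,62, 82]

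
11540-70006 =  - 58466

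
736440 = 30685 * 24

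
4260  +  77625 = 81885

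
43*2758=118594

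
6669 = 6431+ 238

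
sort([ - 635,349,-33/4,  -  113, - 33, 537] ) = [ - 635,  -  113,- 33, - 33/4,349,537 ] 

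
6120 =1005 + 5115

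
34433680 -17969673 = 16464007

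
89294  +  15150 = 104444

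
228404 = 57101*4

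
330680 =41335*8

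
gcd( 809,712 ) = 1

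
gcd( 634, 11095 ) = 317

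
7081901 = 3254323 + 3827578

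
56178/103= 56178/103= 545.42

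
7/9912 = 1/1416 = 0.00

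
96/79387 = 96/79387 = 0.00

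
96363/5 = 96363/5 = 19272.60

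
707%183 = 158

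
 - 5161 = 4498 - 9659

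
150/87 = 1 + 21/29 = 1.72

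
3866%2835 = 1031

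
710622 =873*814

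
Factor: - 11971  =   - 11971^1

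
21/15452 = 21/15452 =0.00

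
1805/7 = 1805/7 = 257.86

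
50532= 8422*6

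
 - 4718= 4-4722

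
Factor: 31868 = 2^2*31^1*257^1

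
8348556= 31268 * 267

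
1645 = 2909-1264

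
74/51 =1+23/51  =  1.45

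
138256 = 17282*8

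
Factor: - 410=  - 2^1*5^1* 41^1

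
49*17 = 833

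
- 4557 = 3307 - 7864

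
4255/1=4255  =  4255.00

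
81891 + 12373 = 94264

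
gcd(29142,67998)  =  9714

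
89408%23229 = 19721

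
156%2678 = 156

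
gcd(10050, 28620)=30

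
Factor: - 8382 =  - 2^1*3^1 * 11^1*127^1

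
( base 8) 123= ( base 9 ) 102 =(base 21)3K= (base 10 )83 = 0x53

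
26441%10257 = 5927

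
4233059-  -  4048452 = 8281511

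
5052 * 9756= 49287312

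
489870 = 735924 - 246054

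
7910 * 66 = 522060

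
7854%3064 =1726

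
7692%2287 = 831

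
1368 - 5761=-4393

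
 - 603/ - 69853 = 603/69853=0.01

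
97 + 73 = 170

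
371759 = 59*6301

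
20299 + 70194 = 90493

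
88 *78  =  6864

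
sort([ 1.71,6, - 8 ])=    [ - 8,  1.71,6]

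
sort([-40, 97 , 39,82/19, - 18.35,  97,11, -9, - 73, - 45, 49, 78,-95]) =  [ - 95, - 73, - 45, - 40,-18.35,-9,  82/19,11, 39, 49, 78, 97, 97 ] 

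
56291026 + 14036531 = 70327557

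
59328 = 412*144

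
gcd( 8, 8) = 8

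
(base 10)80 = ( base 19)44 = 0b1010000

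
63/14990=63/14990 = 0.00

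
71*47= 3337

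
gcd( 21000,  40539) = 3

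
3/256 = 3/256  =  0.01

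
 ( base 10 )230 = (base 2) 11100110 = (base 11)19a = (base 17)D9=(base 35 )6K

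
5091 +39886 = 44977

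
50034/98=25017/49 =510.55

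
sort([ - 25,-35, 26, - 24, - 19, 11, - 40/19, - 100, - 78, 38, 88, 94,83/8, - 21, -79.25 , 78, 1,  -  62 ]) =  [ - 100, - 79.25, - 78, - 62, - 35, - 25, - 24, - 21, - 19, - 40/19, 1, 83/8, 11, 26, 38,78,88, 94 ]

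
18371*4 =73484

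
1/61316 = 1/61316 =0.00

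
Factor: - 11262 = -2^1*3^1*1877^1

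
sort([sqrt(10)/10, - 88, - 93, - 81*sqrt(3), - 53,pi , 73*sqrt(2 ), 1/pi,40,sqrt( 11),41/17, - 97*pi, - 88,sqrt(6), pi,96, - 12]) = [ - 97 *pi, - 81*sqrt (3), - 93, - 88, - 88, - 53, - 12,sqrt( 10 )/10,1/pi, 41/17, sqrt( 6),pi,pi,sqrt( 11),40, 96,73*sqrt( 2 )]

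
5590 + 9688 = 15278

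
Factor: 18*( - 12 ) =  - 216 =- 2^3*3^3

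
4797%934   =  127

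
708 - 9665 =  - 8957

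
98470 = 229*430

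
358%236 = 122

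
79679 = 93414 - 13735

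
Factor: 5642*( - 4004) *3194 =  - 2^4*7^2*11^1 * 13^2 * 31^1*1597^1 = - 72154274192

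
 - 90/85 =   -  2 + 16/17 = -1.06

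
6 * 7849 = 47094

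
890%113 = 99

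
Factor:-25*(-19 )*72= 2^3*3^2* 5^2 * 19^1 = 34200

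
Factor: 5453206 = 2^1 * 11^1*247873^1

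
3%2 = 1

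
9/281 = 9/281= 0.03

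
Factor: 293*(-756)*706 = -2^3*3^3*7^1*293^1*353^1 =- 156384648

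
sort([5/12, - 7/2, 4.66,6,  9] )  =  [  -  7/2,5/12, 4.66, 6, 9] 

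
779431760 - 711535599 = 67896161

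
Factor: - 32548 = -2^2*79^1*103^1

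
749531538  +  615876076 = 1365407614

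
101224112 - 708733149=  - 607509037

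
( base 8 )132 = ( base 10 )90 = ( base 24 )3i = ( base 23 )3l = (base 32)2q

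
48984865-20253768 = 28731097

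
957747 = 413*2319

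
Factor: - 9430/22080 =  - 2^( - 5 )*3^( - 1)*41^1 = -  41/96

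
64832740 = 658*98530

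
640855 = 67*9565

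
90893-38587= 52306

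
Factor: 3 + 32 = 35= 5^1* 7^1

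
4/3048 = 1/762  =  0.00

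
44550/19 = 2344  +  14/19 = 2344.74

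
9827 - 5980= 3847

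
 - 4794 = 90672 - 95466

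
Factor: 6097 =7^1*13^1*67^1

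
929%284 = 77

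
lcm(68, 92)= 1564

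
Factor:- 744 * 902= - 2^4*3^1 * 11^1*31^1 *41^1  =  - 671088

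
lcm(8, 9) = 72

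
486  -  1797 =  - 1311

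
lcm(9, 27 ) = 27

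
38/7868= 19/3934 = 0.00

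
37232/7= 37232/7 =5318.86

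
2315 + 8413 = 10728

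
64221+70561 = 134782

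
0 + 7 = 7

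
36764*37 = 1360268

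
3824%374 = 84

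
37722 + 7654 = 45376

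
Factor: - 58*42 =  - 2436= - 2^2*3^1*7^1*29^1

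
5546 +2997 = 8543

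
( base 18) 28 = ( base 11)40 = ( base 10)44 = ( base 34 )1a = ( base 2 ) 101100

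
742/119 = 106/17=6.24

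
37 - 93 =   -  56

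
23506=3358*7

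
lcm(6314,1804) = 12628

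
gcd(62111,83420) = 1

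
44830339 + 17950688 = 62781027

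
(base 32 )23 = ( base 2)1000011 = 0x43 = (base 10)67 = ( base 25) 2H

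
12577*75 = 943275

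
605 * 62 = 37510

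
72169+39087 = 111256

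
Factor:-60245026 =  - 2^1*641^1*46993^1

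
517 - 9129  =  -8612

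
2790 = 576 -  - 2214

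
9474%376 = 74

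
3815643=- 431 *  ( - 8853)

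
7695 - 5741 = 1954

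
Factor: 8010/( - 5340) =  - 2^( - 1)*3^1 = - 3/2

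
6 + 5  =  11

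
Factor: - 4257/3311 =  -3^2*7^(-1 ) = - 9/7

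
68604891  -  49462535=19142356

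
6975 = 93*75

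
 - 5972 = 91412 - 97384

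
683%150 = 83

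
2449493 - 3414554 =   -  965061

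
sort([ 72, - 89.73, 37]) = [ - 89.73,37,72]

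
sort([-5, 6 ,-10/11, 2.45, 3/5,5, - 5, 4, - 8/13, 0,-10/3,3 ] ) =[-5 ,-5, - 10/3,-10/11,  -  8/13,  0, 3/5, 2.45, 3 , 4 , 5, 6]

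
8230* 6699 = 55132770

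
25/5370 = 5/1074= 0.00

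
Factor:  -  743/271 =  - 271^(  -  1)*743^1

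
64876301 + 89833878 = 154710179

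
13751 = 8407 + 5344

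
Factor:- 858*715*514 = -315323580 = - 2^2*3^1*5^1*11^2*13^2*257^1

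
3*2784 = 8352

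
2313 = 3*771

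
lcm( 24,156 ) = 312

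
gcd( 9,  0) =9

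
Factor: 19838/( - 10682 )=  -  7^(-1 )*13^1=- 13/7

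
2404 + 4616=7020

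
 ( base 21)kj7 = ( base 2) 10010000001010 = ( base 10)9226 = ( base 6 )110414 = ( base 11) 6a28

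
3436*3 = 10308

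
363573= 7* 51939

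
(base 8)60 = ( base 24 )20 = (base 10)48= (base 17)2E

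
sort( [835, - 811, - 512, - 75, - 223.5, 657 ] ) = [ - 811, - 512 , - 223.5, - 75, 657,835] 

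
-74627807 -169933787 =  - 244561594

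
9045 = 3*3015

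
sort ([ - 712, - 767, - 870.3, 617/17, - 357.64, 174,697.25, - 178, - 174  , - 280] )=[ - 870.3, - 767, - 712,-357.64, - 280, - 178,- 174, 617/17, 174,697.25 ] 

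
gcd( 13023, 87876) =9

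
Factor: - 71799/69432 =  -2^( - 3)*7^1*11^(-1 )*13^1 = - 91/88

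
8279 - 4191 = 4088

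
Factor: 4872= 2^3*3^1*7^1*29^1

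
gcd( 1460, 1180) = 20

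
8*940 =7520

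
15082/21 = 718 + 4/21 = 718.19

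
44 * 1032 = 45408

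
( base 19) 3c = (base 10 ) 69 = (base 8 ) 105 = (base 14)4d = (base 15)49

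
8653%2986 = 2681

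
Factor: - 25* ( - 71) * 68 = 2^2*5^2*17^1*71^1 = 120700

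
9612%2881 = 969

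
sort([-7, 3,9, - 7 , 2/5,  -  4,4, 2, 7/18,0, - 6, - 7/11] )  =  [ - 7,- 7, - 6, - 4, - 7/11, 0, 7/18, 2/5,2,3, 4, 9 ]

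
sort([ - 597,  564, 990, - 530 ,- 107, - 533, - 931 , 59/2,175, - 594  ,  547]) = [-931 , - 597, - 594, - 533, - 530, - 107,59/2,175,547,564,  990]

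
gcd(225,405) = 45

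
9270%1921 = 1586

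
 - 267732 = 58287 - 326019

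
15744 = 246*64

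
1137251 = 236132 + 901119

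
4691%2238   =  215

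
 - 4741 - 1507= - 6248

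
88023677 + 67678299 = 155701976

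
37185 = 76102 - 38917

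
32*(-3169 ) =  - 101408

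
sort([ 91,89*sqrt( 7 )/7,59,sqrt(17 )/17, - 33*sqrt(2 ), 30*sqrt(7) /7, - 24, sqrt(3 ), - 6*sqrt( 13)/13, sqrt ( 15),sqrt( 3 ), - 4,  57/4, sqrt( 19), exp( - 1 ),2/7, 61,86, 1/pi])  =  [ -33*sqrt( 2), - 24, - 4, - 6*sqrt( 13 )/13, sqrt(17)/17,  2/7, 1/pi , exp ( - 1), sqrt( 3 ),sqrt( 3 ),sqrt(15),sqrt(19 ), 30 * sqrt( 7)/7 , 57/4, 89*sqrt( 7 )/7, 59, 61,86, 91] 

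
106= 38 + 68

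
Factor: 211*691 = 211^1*691^1 = 145801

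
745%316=113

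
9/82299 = 3/27433 = 0.00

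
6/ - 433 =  - 6/433=   - 0.01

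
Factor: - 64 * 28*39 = -69888 = - 2^8*3^1*7^1* 13^1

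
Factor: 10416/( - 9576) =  - 62/57 =- 2^1 *3^( - 1)*19^( - 1 )*31^1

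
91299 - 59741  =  31558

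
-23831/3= - 23831/3 = - 7943.67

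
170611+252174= 422785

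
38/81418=19/40709 = 0.00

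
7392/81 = 2464/27 =91.26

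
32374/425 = 32374/425  =  76.17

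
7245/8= 7245/8 = 905.62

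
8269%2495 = 784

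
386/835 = 386/835 =0.46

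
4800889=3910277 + 890612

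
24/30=4/5  =  0.80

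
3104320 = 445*6976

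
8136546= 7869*1034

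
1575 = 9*175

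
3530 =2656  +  874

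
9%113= 9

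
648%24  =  0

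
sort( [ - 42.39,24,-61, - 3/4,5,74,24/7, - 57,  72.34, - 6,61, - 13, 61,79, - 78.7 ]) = [-78.7,- 61, - 57, - 42.39,-13, - 6, - 3/4 , 24/7 , 5, 24,61, 61,72.34,74,79 ]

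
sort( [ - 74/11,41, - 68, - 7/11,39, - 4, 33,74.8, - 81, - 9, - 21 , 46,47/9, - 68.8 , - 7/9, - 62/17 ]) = [ - 81, - 68.8, - 68, - 21, - 9, - 74/11, - 4 ,-62/17, - 7/9, - 7/11  ,  47/9,33,  39, 41 , 46,74.8]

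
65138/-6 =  - 10857 + 2/3=- 10856.33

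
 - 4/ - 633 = 4/633=0.01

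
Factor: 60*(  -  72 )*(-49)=2^5*3^3*5^1*7^2  =  211680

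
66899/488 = 137  +  43/488 = 137.09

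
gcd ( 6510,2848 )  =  2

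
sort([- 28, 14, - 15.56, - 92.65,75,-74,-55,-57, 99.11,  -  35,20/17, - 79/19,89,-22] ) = [-92.65, - 74, - 57, - 55, - 35,-28, - 22,- 15.56,-79/19,20/17 , 14, 75 , 89 , 99.11]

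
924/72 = 12+ 5/6=12.83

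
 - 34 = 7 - 41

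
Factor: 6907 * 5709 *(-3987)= -3^3* 11^1 * 173^1*443^1*6907^1 = - 157215635181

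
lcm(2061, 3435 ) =10305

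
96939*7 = 678573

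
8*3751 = 30008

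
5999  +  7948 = 13947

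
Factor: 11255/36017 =5^1*2251^1 * 36017^ (-1 )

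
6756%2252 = 0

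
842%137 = 20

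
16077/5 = 3215+2/5 = 3215.40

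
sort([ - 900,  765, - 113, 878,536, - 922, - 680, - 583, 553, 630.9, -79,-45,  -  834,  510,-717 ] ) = [ - 922, - 900,-834 , -717, - 680,- 583, - 113, - 79, - 45, 510, 536, 553,  630.9, 765, 878 ]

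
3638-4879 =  - 1241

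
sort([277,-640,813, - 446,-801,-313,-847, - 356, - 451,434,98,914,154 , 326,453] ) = [-847, - 801, - 640 , - 451, - 446, - 356,-313,98,154,277,326,434 , 453,  813, 914 ]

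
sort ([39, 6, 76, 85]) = [6,39,76, 85] 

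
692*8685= 6010020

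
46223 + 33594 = 79817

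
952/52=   238/13 = 18.31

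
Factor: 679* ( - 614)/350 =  - 5^( - 2 ) * 97^1*307^1 = - 29779/25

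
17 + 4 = 21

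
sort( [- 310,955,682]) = [ - 310  ,  682,955 ] 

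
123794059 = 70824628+52969431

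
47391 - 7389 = 40002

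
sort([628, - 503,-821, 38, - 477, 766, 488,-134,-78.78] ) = [-821, - 503,-477, -134, - 78.78 , 38,488,628 , 766]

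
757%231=64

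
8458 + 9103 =17561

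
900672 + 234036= 1134708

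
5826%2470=886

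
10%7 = 3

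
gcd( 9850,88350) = 50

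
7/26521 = 7/26521 = 0.00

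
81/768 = 27/256= 0.11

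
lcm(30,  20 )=60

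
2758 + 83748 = 86506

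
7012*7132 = 50009584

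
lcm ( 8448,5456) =261888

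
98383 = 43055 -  - 55328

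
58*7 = 406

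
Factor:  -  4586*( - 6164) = 2^3*23^1*67^1 * 2293^1 = 28268104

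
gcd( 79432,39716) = 39716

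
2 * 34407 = 68814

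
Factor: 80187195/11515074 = 26729065/3838358 = 2^( - 1 )*5^1*11^1*31^( - 1 )*59^1*8237^1*61909^ ( - 1 )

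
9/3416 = 9/3416 = 0.00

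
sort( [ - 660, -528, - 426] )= [ - 660, - 528, - 426]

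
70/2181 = 70/2181 = 0.03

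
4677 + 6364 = 11041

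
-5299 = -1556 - 3743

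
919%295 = 34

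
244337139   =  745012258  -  500675119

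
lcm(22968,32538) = 390456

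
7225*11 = 79475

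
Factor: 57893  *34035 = 3^1* 5^1* 11^1*19^1*277^1*2269^1 = 1970388255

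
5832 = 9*648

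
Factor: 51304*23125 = 1186405000 = 2^3*5^4*11^2*37^1*53^1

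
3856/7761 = 3856/7761= 0.50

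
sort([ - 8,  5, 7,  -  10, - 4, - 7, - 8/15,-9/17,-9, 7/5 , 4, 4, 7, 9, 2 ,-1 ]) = [-10,-9, - 8, - 7, - 4, - 1,-8/15, - 9/17, 7/5, 2, 4,4,5, 7,  7,9] 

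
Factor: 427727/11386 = 2^( - 1 )*5693^ (-1 )*427727^1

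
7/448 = 1/64 = 0.02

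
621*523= 324783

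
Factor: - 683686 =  -2^1* 37^1 * 9239^1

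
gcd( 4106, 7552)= 2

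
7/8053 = 7/8053 = 0.00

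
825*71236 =58769700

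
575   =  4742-4167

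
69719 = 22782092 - 22712373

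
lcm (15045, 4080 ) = 240720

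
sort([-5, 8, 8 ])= [ -5, 8,8]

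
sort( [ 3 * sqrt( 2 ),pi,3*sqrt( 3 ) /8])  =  [ 3*sqrt (3)/8,  pi, 3*sqrt(2) ] 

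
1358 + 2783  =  4141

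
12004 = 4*3001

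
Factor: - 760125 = - 3^1*5^3 * 2027^1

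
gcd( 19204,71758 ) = 2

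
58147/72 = 807 + 43/72  =  807.60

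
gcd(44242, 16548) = 2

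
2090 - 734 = 1356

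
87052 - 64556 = 22496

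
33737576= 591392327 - 557654751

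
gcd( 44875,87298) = 1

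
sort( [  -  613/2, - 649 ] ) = [ - 649, - 613/2] 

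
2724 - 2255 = 469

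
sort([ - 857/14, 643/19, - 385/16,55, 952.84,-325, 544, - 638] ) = [ - 638, - 325, - 857/14, - 385/16, 643/19,  55, 544 , 952.84] 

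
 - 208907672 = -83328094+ - 125579578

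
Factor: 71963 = 71963^1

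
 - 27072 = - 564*48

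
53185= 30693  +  22492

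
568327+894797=1463124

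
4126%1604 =918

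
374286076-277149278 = 97136798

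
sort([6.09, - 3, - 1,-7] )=[ - 7, - 3, - 1,6.09]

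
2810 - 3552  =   - 742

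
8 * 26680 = 213440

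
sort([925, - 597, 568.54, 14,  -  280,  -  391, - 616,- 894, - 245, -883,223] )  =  [ - 894, - 883 , - 616, - 597, - 391,-280, - 245,14,  223,568.54 , 925 ]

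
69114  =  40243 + 28871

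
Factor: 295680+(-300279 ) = - 3^2*7^1*73^1 = - 4599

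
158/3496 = 79/1748 = 0.05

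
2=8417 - 8415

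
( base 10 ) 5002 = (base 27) 6N7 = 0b1001110001010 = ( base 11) 3838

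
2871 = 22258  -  19387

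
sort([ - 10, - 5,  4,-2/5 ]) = [ - 10, - 5, - 2/5, 4] 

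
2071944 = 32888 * 63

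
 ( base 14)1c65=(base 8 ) 12101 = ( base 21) bfj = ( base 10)5185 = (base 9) 7101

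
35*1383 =48405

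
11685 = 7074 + 4611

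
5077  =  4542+535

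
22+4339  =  4361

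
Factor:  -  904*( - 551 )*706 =351661424 = 2^4*19^1*29^1*113^1*353^1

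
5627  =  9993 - 4366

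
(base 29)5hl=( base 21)AEF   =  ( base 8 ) 11157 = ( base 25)7DJ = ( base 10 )4719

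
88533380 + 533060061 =621593441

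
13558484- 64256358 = -50697874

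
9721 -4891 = 4830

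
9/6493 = 9/6493=0.00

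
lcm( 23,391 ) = 391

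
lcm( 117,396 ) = 5148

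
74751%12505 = 12226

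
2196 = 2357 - 161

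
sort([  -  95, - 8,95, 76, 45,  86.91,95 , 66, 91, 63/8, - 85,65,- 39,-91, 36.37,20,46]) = [ - 95, - 91, - 85,  -  39,-8,63/8,  20,36.37, 45 , 46, 65,66, 76,86.91,91, 95,95 ] 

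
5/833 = 5/833 = 0.01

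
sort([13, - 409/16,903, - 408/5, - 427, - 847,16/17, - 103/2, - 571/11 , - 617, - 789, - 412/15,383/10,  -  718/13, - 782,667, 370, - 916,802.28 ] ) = [-916, - 847, - 789, - 782, - 617, - 427, - 408/5,  -  718/13, - 571/11, - 103/2, - 412/15 , - 409/16, 16/17,13,383/10,370,667,802.28 , 903 ]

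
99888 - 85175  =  14713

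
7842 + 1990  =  9832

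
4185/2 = 2092 + 1/2 = 2092.50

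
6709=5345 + 1364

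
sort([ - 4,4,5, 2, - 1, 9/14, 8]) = [-4,-1,9/14, 2,4, 5, 8 ]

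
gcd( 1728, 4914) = 54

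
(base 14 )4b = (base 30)27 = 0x43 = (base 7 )124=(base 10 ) 67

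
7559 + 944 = 8503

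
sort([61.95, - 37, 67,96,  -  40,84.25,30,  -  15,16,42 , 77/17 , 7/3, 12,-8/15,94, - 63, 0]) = [ - 63, -40, - 37,-15, - 8/15,0,7/3, 77/17,12,16,30, 42, 61.95,67,84.25, 94,  96 ] 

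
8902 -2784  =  6118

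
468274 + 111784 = 580058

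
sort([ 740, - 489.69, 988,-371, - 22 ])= [ - 489.69, - 371,-22,740,988]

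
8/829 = 8/829 = 0.01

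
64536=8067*8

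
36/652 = 9/163 = 0.06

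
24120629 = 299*80671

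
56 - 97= - 41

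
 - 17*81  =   - 1377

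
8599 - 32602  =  -24003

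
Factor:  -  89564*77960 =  - 6982409440= - 2^5*5^1*1949^1 * 22391^1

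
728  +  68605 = 69333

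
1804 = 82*22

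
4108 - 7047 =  - 2939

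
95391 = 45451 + 49940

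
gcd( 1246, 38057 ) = 1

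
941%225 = 41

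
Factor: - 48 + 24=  - 24 = - 2^3*3^1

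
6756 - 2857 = 3899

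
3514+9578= 13092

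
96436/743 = 129 + 589/743 = 129.79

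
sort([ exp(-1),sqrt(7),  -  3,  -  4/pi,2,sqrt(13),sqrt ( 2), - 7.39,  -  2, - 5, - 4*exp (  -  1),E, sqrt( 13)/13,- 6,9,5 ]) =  [  -  7.39, - 6,  -  5, - 3, - 2, - 4*exp(- 1), - 4/pi, sqrt(13) /13 , exp(  -  1 ),sqrt(2),2,  sqrt ( 7 ),  E, sqrt(13),5,9 ] 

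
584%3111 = 584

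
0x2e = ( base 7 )64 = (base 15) 31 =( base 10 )46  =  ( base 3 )1201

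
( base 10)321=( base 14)18d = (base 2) 101000001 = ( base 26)C9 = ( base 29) b2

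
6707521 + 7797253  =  14504774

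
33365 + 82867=116232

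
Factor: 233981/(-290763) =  - 239/297 = - 3^( - 3)*11^(  -  1 )  *  239^1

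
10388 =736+9652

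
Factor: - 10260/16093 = -540/847 = - 2^2 * 3^3 * 5^1*7^ ( - 1)*11^( - 2) 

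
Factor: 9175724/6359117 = 2^2*103^ ( - 1)*  107^( - 1 )*479^1*577^( - 1)*4789^1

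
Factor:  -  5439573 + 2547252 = - 3^3 * 107123^1 = - 2892321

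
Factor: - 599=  - 599^1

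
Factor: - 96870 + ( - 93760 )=-190630 = -2^1 * 5^1 * 11^1 * 1733^1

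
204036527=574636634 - 370600107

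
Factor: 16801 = 53^1*317^1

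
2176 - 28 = 2148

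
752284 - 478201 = 274083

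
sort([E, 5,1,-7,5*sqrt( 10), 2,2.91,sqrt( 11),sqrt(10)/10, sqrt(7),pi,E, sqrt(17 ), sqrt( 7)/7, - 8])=[-8, -7,  sqrt( 10 )/10,sqrt( 7) /7, 1,2, sqrt( 7),E, E, 2.91, pi,  sqrt( 11),sqrt( 17), 5, 5*sqrt( 10) ] 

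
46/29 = 1 + 17/29 = 1.59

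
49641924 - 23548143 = 26093781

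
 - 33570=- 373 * 90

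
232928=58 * 4016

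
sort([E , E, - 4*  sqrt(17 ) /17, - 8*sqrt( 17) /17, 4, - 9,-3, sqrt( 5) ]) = [ - 9, - 3, - 8*sqrt( 17)/17, - 4* sqrt(17 ) /17, sqrt( 5 ), E, E, 4 ]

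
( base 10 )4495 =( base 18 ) dfd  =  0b1000110001111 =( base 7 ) 16051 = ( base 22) 967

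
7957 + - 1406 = 6551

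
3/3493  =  3/3493  =  0.00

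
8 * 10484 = 83872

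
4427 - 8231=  - 3804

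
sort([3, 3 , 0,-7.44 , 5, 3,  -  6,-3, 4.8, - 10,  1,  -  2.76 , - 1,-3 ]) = [-10,  -  7.44,- 6 , - 3,-3 , - 2.76,-1, 0, 1,  3,3, 3, 4.8, 5 ]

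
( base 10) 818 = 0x332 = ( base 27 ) 138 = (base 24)1A2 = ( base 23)1cd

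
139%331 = 139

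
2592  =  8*324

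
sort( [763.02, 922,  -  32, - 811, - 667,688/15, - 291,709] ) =[ - 811,-667, - 291, - 32, 688/15 , 709, 763.02,922 ] 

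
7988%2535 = 383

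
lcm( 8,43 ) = 344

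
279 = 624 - 345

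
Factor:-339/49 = -3^1*7^(  -  2 )*113^1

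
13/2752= 13/2752= 0.00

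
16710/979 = 16710/979=17.07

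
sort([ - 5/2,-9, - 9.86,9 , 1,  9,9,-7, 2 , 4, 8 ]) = [ - 9.86,  -  9 , - 7, - 5/2,1,2, 4, 8,  9, 9, 9]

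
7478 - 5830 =1648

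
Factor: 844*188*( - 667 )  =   - 105834224 = - 2^4 * 23^1*29^1 * 47^1*211^1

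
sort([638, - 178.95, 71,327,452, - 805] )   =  [ - 805,  -  178.95 , 71,327,452, 638 ]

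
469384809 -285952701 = 183432108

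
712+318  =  1030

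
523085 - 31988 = 491097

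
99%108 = 99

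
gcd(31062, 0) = 31062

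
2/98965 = 2/98965 = 0.00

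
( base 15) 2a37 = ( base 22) IFA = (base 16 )235c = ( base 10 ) 9052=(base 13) 4174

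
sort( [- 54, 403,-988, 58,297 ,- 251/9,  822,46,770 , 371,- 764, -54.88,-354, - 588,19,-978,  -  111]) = [ - 988,- 978,- 764,-588 ,  -  354,-111, - 54.88, - 54, - 251/9,19,46, 58,297,371, 403,770, 822] 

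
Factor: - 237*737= - 174669  =  - 3^1*11^1*67^1*79^1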